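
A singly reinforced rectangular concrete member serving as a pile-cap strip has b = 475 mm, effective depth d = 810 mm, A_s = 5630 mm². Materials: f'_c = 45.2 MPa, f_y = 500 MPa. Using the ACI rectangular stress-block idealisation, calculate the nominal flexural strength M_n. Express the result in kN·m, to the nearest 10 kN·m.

T = A_s f_y = 5630 × 500 = 2815000 N = 2815 kN.
From C = T: a = T/(0.85 f'_c b) = 2815000/(0.85 × 45.2 × 475) = 154.25 mm.
M_n = T(d − a/2) = 2815 kN × (810 − 77.125) mm = 2063.04 kN·m.

M_n ≈ 2060 kN·m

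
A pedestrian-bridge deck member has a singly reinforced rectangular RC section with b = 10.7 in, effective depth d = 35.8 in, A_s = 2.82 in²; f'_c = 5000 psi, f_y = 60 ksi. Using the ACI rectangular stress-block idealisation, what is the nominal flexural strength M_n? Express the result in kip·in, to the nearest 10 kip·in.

M_n ≈ 5740 kip·in

T = A_s f_y = 2.82 × 60 = 169.2 kips.
a = T/(0.85 f'_c b) = 169.2/(0.85 × 5 × 10.7) = 3.721 in.
M_n = T(d − a/2) = 169.2 × (35.8 − 1.8605) = 5742.6 kip·in.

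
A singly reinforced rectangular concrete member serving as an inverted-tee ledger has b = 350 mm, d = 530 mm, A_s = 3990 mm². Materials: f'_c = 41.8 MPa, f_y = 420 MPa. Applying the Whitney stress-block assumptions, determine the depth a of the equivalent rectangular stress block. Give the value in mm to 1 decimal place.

T = A_s f_y = 3990 × 420 = 1675800 N = 1675.8 kN.
Setting C = 0.85 f'_c a b equal to T: a = 1675800/(0.85 × 41.8 × 350) = 134.8 mm.

a ≈ 134.8 mm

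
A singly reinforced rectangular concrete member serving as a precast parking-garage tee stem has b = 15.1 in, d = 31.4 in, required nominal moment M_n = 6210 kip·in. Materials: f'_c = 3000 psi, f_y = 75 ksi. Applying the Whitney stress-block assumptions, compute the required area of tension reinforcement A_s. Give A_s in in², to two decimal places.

From M_n = 0.85 f'_c a b (d − a/2):
a = d − √(d² − 2M_n/(0.85 f'_c b)) = 31.4 − √(31.4² − 2 × 6210/(0.85 × 3 × 15.1)) = 5.643 in.
A_s = 0.85 f'_c a b / f_y = 0.85 × 3 × 5.643 × 15.1 / 75 = 2.897 in².

A_s ≈ 2.90 in²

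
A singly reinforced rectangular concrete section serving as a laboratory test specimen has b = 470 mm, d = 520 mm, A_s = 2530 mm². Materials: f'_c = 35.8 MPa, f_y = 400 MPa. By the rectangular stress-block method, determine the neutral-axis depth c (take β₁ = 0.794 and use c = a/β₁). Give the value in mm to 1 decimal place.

T = A_s f_y = 2530 × 400 = 1012000 N = 1012 kN.
Setting C = 0.85 f'_c a b equal to T: a = 1012000/(0.85 × 35.8 × 470) = 70.759 mm.
With β₁ = 0.794, c = a/β₁ = 70.759/0.794 = 89.1 mm.

c ≈ 89.1 mm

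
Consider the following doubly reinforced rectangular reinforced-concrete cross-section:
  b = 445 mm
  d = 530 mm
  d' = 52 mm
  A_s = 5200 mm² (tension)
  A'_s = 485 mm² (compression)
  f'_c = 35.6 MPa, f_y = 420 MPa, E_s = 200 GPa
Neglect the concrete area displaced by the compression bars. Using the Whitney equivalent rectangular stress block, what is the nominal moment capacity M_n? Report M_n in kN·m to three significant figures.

Assume both tension and compression steel yield.
Net tension couple steel: A_s − A'_s = 4715 mm².
a = (A_s − A'_s) f_y / (0.85 f'_c b) = 1980300/(0.85 × 35.6 × 445) = 147.06 mm.
c = a/β₁ = 147.06/0.796 = 184.75 mm; ε'_s = 0.003(c − d')/c = 0.0022 ≥ f_y/E_s = 0.0021, so compression steel does yield.
M_n = (A_s − A'_s) f_y (d − a/2) + A'_s f_y (d − d') = [1980300 × (530 − 73.53) + 203700 × (530 − 52)] × 10⁻⁶ = 903.95 + 97.37 = 1001.32 kN·m.

M_n ≈ 1000 kN·m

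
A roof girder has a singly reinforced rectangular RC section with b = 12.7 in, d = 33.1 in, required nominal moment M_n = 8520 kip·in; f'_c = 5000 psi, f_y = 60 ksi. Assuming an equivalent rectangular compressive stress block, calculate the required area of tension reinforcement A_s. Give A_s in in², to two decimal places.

A_s ≈ 4.65 in²

From M_n = 0.85 f'_c a b (d − a/2):
a = d − √(d² − 2M_n/(0.85 f'_c b)) = 33.1 − √(33.1² − 2 × 8520/(0.85 × 5 × 12.7)) = 5.173 in.
A_s = 0.85 f'_c a b / f_y = 0.85 × 5 × 5.173 × 12.7 / 60 = 4.654 in².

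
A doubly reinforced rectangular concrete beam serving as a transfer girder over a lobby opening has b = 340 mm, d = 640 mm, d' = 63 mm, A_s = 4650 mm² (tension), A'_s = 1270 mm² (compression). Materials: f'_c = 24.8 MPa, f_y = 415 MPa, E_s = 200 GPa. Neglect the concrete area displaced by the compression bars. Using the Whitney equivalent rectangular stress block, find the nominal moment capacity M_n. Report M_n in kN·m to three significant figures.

Assume both tension and compression steel yield.
Net tension couple steel: A_s − A'_s = 3380 mm².
a = (A_s − A'_s) f_y / (0.85 f'_c b) = 1402700/(0.85 × 24.8 × 340) = 195.71 mm.
c = a/β₁ = 195.71/0.85 = 230.25 mm; ε'_s = 0.003(c − d')/c = 0.0022 ≥ f_y/E_s = 0.0021, so compression steel does yield.
M_n = (A_s − A'_s) f_y (d − a/2) + A'_s f_y (d − d') = [1402700 × (640 − 97.855) + 527050 × (640 − 63)] × 10⁻⁶ = 760.47 + 304.11 = 1064.58 kN·m.

M_n ≈ 1060 kN·m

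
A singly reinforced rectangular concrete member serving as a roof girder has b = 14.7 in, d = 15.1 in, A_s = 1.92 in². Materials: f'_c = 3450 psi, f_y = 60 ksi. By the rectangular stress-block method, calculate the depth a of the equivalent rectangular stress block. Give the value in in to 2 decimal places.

T = A_s f_y = 1.92 × 60 = 115.2 kips.
a = T/(0.85 f'_c b) = 115.2/(0.85 × 3.45 × 14.7) = 2.67 in.

a ≈ 2.67 in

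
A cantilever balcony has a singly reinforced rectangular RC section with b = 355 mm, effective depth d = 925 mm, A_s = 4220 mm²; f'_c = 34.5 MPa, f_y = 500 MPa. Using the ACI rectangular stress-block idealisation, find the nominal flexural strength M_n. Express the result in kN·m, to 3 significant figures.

T = A_s f_y = 4220 × 500 = 2110000 N = 2110 kN.
From C = T: a = T/(0.85 f'_c b) = 2110000/(0.85 × 34.5 × 355) = 202.68 mm.
M_n = T(d − a/2) = 2110 kN × (925 − 101.34) mm = 1737.92 kN·m.

M_n ≈ 1740 kN·m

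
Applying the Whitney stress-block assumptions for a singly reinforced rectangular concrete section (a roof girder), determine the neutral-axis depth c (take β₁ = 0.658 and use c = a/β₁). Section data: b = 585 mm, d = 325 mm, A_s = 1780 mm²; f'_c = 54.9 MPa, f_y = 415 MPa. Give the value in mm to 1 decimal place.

c ≈ 41.1 mm

T = A_s f_y = 1780 × 415 = 738700 N = 738.7 kN.
Setting C = 0.85 f'_c a b equal to T: a = 738700/(0.85 × 54.9 × 585) = 27.060 mm.
With β₁ = 0.658, c = a/β₁ = 27.060/0.658 = 41.1 mm.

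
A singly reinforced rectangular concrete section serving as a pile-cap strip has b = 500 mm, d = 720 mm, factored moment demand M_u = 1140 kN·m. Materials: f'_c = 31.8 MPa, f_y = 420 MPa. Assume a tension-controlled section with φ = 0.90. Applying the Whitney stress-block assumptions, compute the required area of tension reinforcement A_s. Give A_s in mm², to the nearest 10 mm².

M_n = M_u/φ = 1140/0.90 = 1266.67 kN·m.
With M_n = 0.85 f'_c a b (d − a/2), solve the quadratic for a:
a = d − √(d² − 2M_n/(0.85 f'_c b)) = 720 − √(720² − 2 × 1266.67×10⁶/(0.85 × 31.8 × 500)) = 144.71 mm.
A_s = 0.85 f'_c a b / f_y = 0.85 × 31.8 × 144.71 × 500 / 420 = 4656.6 mm².

A_s ≈ 4660 mm²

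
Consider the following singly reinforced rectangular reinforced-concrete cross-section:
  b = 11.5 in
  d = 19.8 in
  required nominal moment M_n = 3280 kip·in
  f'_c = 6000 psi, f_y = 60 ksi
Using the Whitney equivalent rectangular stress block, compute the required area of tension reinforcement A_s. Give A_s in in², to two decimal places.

From M_n = 0.85 f'_c a b (d − a/2):
a = d − √(d² − 2M_n/(0.85 f'_c b)) = 19.8 − √(19.8² − 2 × 3280/(0.85 × 6 × 11.5)) = 3.061 in.
A_s = 0.85 f'_c a b / f_y = 0.85 × 6 × 3.061 × 11.5 / 60 = 2.992 in².

A_s ≈ 2.99 in²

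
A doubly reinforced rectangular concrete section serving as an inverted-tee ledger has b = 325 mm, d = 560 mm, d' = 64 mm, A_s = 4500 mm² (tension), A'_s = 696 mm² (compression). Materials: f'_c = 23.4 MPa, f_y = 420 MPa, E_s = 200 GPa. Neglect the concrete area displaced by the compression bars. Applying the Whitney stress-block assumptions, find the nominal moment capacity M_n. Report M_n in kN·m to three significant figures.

M_n ≈ 842 kN·m

Assume both tension and compression steel yield.
Net tension couple steel: A_s − A'_s = 3804 mm².
a = (A_s − A'_s) f_y / (0.85 f'_c b) = 1597680/(0.85 × 23.4 × 325) = 247.16 mm.
c = a/β₁ = 247.16/0.85 = 290.78 mm; ε'_s = 0.003(c − d')/c = 0.0023 ≥ f_y/E_s = 0.0021, so compression steel does yield.
M_n = (A_s − A'_s) f_y (d − a/2) + A'_s f_y (d − d') = [1597680 × (560 − 123.58) + 292320 × (560 − 64)] × 10⁻⁶ = 697.26 + 144.99 = 842.25 kN·m.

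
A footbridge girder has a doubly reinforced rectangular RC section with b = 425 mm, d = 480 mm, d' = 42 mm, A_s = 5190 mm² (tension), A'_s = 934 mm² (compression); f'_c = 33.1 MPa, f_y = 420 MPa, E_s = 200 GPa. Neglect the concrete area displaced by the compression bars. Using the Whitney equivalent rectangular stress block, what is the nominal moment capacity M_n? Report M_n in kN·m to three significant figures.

Assume both tension and compression steel yield.
Net tension couple steel: A_s − A'_s = 4256 mm².
a = (A_s − A'_s) f_y / (0.85 f'_c b) = 1787520/(0.85 × 33.1 × 425) = 149.49 mm.
c = a/β₁ = 149.49/0.814 = 183.65 mm; ε'_s = 0.003(c − d')/c = 0.0023 ≥ f_y/E_s = 0.0021, so compression steel does yield.
M_n = (A_s − A'_s) f_y (d − a/2) + A'_s f_y (d − d') = [1787520 × (480 − 74.745) + 392280 × (480 − 42)] × 10⁻⁶ = 724.40 + 171.82 = 896.22 kN·m.

M_n ≈ 896 kN·m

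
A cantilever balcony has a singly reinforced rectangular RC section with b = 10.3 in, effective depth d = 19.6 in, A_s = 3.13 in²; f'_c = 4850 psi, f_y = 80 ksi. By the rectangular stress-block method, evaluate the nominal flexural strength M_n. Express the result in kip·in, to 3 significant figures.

T = A_s f_y = 3.13 × 80 = 250.4 kips.
a = T/(0.85 f'_c b) = 250.4/(0.85 × 4.85 × 10.3) = 5.897 in.
M_n = T(d − a/2) = 250.4 × (19.6 − 2.9485) = 4169.5 kip·in.

M_n ≈ 4170 kip·in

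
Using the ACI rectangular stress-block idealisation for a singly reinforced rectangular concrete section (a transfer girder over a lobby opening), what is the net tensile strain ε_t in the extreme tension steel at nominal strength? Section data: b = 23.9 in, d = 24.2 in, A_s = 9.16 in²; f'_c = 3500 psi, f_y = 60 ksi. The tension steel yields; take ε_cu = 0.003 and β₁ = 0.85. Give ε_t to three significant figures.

a = A_s f_y/(0.85 f'_c b) = 7.730 in.
β₁ = 0.85, so c = a/β₁ = 7.730/0.85 = 9.094 in.
From the linear strain diagram with ε_cu = 0.003: ε_t = 0.003 (d − c)/c = 0.003 × (24.2 − 9.094)/9.094 = 0.00498.
ε_t is between 0.004 and 0.005 — transition zone.

ε_t ≈ 0.00498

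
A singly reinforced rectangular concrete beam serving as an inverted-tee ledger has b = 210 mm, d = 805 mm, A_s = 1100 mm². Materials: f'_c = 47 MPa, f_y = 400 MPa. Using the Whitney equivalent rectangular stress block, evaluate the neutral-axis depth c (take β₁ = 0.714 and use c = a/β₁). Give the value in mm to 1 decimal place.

c ≈ 73.5 mm

T = A_s f_y = 1100 × 400 = 440000 N = 440 kN.
Setting C = 0.85 f'_c a b equal to T: a = 440000/(0.85 × 47 × 210) = 52.447 mm.
With β₁ = 0.714, c = a/β₁ = 52.447/0.714 = 73.5 mm.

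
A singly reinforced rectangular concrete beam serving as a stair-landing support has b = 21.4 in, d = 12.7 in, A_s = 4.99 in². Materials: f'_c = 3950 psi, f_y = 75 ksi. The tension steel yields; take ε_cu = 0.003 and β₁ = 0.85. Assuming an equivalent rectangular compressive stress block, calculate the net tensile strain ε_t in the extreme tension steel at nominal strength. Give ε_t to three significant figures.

ε_t ≈ 0.00322

a = A_s f_y/(0.85 f'_c b) = 5.209 in.
β₁ = 0.85, so c = a/β₁ = 5.209/0.85 = 6.128 in.
From the linear strain diagram with ε_cu = 0.003: ε_t = 0.003 (d − c)/c = 0.003 × (12.7 − 6.128)/6.128 = 0.00322.
ε_t < 0.004 — the section is over-reinforced for flexure under ACI limits.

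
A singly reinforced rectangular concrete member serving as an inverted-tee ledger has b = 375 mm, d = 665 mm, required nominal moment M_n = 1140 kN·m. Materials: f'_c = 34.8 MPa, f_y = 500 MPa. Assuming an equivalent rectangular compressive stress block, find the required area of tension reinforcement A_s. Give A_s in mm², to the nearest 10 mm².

A_s ≈ 3960 mm²

With M_n = 0.85 f'_c a b (d − a/2), solve the quadratic for a:
a = d − √(d² − 2M_n/(0.85 f'_c b)) = 665 − √(665² − 2 × 1140×10⁶/(0.85 × 34.8 × 375)) = 178.50 mm.
A_s = 0.85 f'_c a b / f_y = 0.85 × 34.8 × 178.50 × 375 / 500 = 3960.0 mm².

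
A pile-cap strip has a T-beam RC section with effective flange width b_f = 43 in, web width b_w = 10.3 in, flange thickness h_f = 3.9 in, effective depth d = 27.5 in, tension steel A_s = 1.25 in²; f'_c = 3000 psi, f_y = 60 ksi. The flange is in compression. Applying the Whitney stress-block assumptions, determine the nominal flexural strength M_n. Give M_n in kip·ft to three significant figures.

M_n ≈ 170 kip·ft

Tension: T = A_s f_y = 1.25 × 60 = 75 kips.
Try a within the flange: a = T/(0.85 f'_c b_f) = 75/(0.85 × 3 × 43) = 0.684 in.
Since a = 0.684 ≤ h_f = 3.9 in, the stress block lies entirely in the flange; analyse as a rectangular beam of width b_f.
M_n = T(d − a/2) = 75 × (27.5 − 0.342) = 2036.9 kip·in.
M_n = 2036.9/12 = 169.74 kip·ft.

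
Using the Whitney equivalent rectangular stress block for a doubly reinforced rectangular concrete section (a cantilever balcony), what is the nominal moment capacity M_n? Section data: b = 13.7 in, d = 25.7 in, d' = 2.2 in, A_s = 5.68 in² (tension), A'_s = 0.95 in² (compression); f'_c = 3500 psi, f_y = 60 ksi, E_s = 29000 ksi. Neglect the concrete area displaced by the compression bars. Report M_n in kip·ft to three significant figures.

M_n ≈ 637 kip·ft

Assume both steels yield.
a = (A_s − A'_s) f_y/(0.85 f'_c b) = (5.68 − 0.95) × 60/(0.85 × 3.5 × 13.7) = 6.963 in.
c = a/β₁ = 6.963/0.85 = 8.192 in; ε'_s = 0.003(c − d')/c = 0.0022 ≥ ε_y = 0.0021, so the compression steel yields.
M_n = (A_s − A'_s) f_y (d − a/2) + A'_s f_y (d − d') = 283.8 × (25.7 − 3.4815) + 57 × (25.7 − 2.2) = 6305.6 + 1339.5 = 7645.1 kip·in = 7645.1/12 = 637.09 kip·ft.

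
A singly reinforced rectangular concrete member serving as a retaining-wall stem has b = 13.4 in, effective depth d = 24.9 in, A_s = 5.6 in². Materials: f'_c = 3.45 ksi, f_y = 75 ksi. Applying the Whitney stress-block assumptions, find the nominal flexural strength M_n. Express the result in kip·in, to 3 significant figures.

M_n ≈ 8210 kip·in

T = A_s f_y = 5.6 × 75 = 420 kips.
a = T/(0.85 f'_c b) = 420/(0.85 × 3.45 × 13.4) = 10.688 in.
M_n = T(d − a/2) = 420 × (24.9 − 5.344) = 8213.5 kip·in.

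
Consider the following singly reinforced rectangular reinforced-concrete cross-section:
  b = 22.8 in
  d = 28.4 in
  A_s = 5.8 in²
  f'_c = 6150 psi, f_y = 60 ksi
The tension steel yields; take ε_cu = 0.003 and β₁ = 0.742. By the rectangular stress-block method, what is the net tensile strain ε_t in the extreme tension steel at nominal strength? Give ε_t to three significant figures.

a = A_s f_y/(0.85 f'_c b) = 2.920 in.
β₁ = 0.742, so c = a/β₁ = 2.920/0.742 = 3.935 in.
From the linear strain diagram with ε_cu = 0.003: ε_t = 0.003 (d − c)/c = 0.003 × (28.4 − 3.935)/3.935 = 0.0187.
Since ε_t ≥ 0.005, the section is tension-controlled.

ε_t ≈ 0.0187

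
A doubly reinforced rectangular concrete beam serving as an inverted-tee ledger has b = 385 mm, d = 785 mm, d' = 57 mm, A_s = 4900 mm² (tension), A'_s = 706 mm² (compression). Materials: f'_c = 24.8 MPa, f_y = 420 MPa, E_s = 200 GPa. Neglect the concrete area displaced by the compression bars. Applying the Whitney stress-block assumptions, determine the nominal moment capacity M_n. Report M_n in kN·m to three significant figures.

Assume both tension and compression steel yield.
Net tension couple steel: A_s − A'_s = 4194 mm².
a = (A_s − A'_s) f_y / (0.85 f'_c b) = 1761480/(0.85 × 24.8 × 385) = 217.04 mm.
c = a/β₁ = 217.04/0.85 = 255.34 mm; ε'_s = 0.003(c − d')/c = 0.0023 ≥ f_y/E_s = 0.0021, so compression steel does yield.
M_n = (A_s − A'_s) f_y (d − a/2) + A'_s f_y (d − d') = [1761480 × (785 − 108.52) + 296520 × (785 − 57)] × 10⁻⁶ = 1191.61 + 215.87 = 1407.48 kN·m.

M_n ≈ 1410 kN·m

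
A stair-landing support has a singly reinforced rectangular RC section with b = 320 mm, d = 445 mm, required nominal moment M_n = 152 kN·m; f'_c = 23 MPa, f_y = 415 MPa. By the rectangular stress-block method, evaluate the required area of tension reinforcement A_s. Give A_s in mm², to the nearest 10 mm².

A_s ≈ 880 mm²

With M_n = 0.85 f'_c a b (d − a/2), solve the quadratic for a:
a = d − √(d² − 2M_n/(0.85 f'_c b)) = 445 − √(445² − 2 × 152×10⁶/(0.85 × 23 × 320)) = 58.44 mm.
A_s = 0.85 f'_c a b / f_y = 0.85 × 23 × 58.44 × 320 / 415 = 881.0 mm².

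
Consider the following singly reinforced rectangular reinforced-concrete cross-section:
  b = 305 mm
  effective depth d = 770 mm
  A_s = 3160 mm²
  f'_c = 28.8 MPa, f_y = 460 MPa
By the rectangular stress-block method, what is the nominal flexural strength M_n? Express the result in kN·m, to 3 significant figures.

T = A_s f_y = 3160 × 460 = 1453600 N = 1453.6 kN.
From C = T: a = T/(0.85 f'_c b) = 1453600/(0.85 × 28.8 × 305) = 194.69 mm.
M_n = T(d − a/2) = 1453.6 kN × (770 − 97.345) mm = 977.77 kN·m.

M_n ≈ 978 kN·m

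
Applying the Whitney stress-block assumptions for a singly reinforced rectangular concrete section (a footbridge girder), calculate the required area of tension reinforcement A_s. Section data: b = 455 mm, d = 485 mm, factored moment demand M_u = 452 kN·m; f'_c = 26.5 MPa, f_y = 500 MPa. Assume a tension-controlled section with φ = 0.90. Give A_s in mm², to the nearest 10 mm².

M_n = M_u/φ = 452/0.90 = 502.222 kN·m.
With M_n = 0.85 f'_c a b (d − a/2), solve the quadratic for a:
a = d − √(d² − 2M_n/(0.85 f'_c b)) = 485 − √(485² − 2 × 502.222×10⁶/(0.85 × 26.5 × 455)) = 114.57 mm.
A_s = 0.85 f'_c a b / f_y = 0.85 × 26.5 × 114.57 × 455 / 500 = 2348.4 mm².

A_s ≈ 2350 mm²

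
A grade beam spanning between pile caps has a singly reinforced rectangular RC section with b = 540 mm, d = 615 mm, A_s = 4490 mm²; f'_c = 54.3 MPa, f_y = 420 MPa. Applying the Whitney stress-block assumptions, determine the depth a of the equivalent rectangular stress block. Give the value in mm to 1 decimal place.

a ≈ 75.7 mm

T = A_s f_y = 4490 × 420 = 1885800 N = 1885.8 kN.
Setting C = 0.85 f'_c a b equal to T: a = 1885800/(0.85 × 54.3 × 540) = 75.7 mm.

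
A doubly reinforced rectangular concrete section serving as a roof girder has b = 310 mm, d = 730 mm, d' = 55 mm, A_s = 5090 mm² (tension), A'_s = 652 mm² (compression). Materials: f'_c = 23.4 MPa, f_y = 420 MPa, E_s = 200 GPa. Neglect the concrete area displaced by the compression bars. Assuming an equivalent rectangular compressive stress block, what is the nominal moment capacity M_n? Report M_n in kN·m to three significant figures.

Assume both tension and compression steel yield.
Net tension couple steel: A_s − A'_s = 4438 mm².
a = (A_s − A'_s) f_y / (0.85 f'_c b) = 1863960/(0.85 × 23.4 × 310) = 302.30 mm.
c = a/β₁ = 302.30/0.85 = 355.65 mm; ε'_s = 0.003(c − d')/c = 0.0025 ≥ f_y/E_s = 0.0021, so compression steel does yield.
M_n = (A_s − A'_s) f_y (d − a/2) + A'_s f_y (d − d') = [1863960 × (730 − 151.15) + 273840 × (730 − 55)] × 10⁻⁶ = 1078.95 + 184.84 = 1263.79 kN·m.

M_n ≈ 1260 kN·m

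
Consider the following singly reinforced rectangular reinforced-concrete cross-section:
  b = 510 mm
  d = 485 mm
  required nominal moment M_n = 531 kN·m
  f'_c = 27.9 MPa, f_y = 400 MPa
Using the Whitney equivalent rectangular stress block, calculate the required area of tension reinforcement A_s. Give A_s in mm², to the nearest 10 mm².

A_s ≈ 3060 mm²

With M_n = 0.85 f'_c a b (d − a/2), solve the quadratic for a:
a = d − √(d² − 2M_n/(0.85 f'_c b)) = 485 − √(485² − 2 × 531×10⁶/(0.85 × 27.9 × 510)) = 101.05 mm.
A_s = 0.85 f'_c a b / f_y = 0.85 × 27.9 × 101.05 × 510 / 400 = 3055.4 mm².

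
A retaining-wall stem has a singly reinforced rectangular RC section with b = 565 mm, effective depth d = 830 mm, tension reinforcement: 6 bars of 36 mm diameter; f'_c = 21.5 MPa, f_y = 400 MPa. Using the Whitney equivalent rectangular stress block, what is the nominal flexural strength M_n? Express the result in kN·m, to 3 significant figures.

A_s = 6 × 1018 = 6108 mm².
T = A_s f_y = 6108 × 400 = 2443200 N = 2443.2 kN.
From C = T: a = T/(0.85 f'_c b) = 2443200/(0.85 × 21.5 × 565) = 236.62 mm.
M_n = T(d − a/2) = 2443.2 kN × (830 − 118.31) mm = 1738.80 kN·m.

M_n ≈ 1740 kN·m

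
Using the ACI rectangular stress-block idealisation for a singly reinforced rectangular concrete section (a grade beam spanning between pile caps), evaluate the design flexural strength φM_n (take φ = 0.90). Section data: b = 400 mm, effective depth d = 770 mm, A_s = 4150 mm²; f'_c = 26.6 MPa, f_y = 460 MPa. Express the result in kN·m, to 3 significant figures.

φM_n ≈ 1140 kN·m

T = A_s f_y = 4150 × 460 = 1909000 N = 1909 kN.
From C = T: a = T/(0.85 f'_c b) = 1909000/(0.85 × 26.6 × 400) = 211.08 mm.
M_n = T(d − a/2) = 1909 kN × (770 − 105.54) mm = 1268.45 kN·m.
φM_n = 0.90 × 1268.45 = 1141.61 kN·m.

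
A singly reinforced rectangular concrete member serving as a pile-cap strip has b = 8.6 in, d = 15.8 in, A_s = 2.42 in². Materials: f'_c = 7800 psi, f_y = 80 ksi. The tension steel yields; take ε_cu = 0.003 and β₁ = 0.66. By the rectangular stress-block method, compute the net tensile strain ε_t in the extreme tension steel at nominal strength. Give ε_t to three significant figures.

ε_t ≈ 0.00621

a = A_s f_y/(0.85 f'_c b) = 3.395 in.
β₁ = 0.66, so c = a/β₁ = 3.395/0.66 = 5.144 in.
From the linear strain diagram with ε_cu = 0.003: ε_t = 0.003 (d − c)/c = 0.003 × (15.8 − 5.144)/5.144 = 0.00621.
Since ε_t ≥ 0.005, the section is tension-controlled.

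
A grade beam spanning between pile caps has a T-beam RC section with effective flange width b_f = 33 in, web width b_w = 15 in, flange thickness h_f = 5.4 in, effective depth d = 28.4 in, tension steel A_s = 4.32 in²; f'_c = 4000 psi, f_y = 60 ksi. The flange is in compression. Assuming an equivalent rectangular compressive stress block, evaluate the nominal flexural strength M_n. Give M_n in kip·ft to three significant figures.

Tension: T = A_s f_y = 4.32 × 60 = 259.2 kips.
Try a within the flange: a = T/(0.85 f'_c b_f) = 259.2/(0.85 × 4 × 33) = 2.310 in.
Since a = 2.310 ≤ h_f = 5.4 in, the stress block lies entirely in the flange; analyse as a rectangular beam of width b_f.
M_n = T(d − a/2) = 259.2 × (28.4 − 1.155) = 7061.9 kip·in.
M_n = 7061.9/12 = 588.49 kip·ft.

M_n ≈ 588 kip·ft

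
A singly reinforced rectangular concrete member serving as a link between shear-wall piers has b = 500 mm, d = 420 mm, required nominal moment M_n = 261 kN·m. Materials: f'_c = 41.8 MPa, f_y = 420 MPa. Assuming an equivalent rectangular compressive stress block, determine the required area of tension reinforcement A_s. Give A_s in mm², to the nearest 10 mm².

With M_n = 0.85 f'_c a b (d − a/2), solve the quadratic for a:
a = d − √(d² − 2M_n/(0.85 f'_c b)) = 420 − √(420² − 2 × 261×10⁶/(0.85 × 41.8 × 500)) = 36.57 mm.
A_s = 0.85 f'_c a b / f_y = 0.85 × 41.8 × 36.57 × 500 / 420 = 1546.8 mm².

A_s ≈ 1550 mm²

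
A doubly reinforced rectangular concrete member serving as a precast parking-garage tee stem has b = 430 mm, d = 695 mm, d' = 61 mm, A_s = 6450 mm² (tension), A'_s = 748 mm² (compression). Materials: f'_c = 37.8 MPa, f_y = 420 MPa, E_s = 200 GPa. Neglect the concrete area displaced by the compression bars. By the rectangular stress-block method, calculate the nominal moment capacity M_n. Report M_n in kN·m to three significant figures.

Assume both tension and compression steel yield.
Net tension couple steel: A_s − A'_s = 5702 mm².
a = (A_s − A'_s) f_y / (0.85 f'_c b) = 2394840/(0.85 × 37.8 × 430) = 173.34 mm.
c = a/β₁ = 173.34/0.78 = 222.23 mm; ε'_s = 0.003(c − d')/c = 0.0022 ≥ f_y/E_s = 0.0021, so compression steel does yield.
M_n = (A_s − A'_s) f_y (d − a/2) + A'_s f_y (d − d') = [2394840 × (695 − 86.67) + 314160 × (695 − 61)] × 10⁻⁶ = 1456.85 + 199.18 = 1656.03 kN·m.

M_n ≈ 1660 kN·m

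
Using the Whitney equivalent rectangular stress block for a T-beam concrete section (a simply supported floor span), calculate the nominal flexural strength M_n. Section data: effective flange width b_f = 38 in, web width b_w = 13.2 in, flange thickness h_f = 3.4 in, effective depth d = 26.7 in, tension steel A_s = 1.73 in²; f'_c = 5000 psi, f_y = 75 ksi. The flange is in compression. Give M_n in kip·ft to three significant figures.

M_n ≈ 284 kip·ft

Tension: T = A_s f_y = 1.73 × 75 = 129.75 kips.
Try a within the flange: a = T/(0.85 f'_c b_f) = 129.75/(0.85 × 5 × 38) = 0.803 in.
Since a = 0.803 ≤ h_f = 3.4 in, the stress block lies entirely in the flange; analyse as a rectangular beam of width b_f.
M_n = T(d − a/2) = 129.75 × (26.7 − 0.4015) = 3412.2 kip·in.
M_n = 3412.2/12 = 284.35 kip·ft.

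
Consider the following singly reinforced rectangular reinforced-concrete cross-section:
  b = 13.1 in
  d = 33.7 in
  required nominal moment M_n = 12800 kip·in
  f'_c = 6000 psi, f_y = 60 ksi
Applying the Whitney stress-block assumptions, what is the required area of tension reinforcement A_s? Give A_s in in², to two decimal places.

A_s ≈ 6.98 in²

From M_n = 0.85 f'_c a b (d − a/2):
a = d − √(d² − 2M_n/(0.85 f'_c b)) = 33.7 − √(33.7² − 2 × 12800/(0.85 × 6 × 13.1)) = 6.268 in.
A_s = 0.85 f'_c a b / f_y = 0.85 × 6 × 6.268 × 13.1 / 60 = 6.979 in².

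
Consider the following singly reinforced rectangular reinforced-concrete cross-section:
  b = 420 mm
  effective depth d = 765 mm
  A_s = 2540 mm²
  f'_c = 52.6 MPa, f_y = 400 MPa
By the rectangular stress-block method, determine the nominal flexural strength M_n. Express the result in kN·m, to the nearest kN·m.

M_n ≈ 750 kN·m

T = A_s f_y = 2540 × 400 = 1016000 N = 1016 kN.
From C = T: a = T/(0.85 f'_c b) = 1016000/(0.85 × 52.6 × 420) = 54.11 mm.
M_n = T(d − a/2) = 1016 kN × (765 − 27.055) mm = 749.75 kN·m.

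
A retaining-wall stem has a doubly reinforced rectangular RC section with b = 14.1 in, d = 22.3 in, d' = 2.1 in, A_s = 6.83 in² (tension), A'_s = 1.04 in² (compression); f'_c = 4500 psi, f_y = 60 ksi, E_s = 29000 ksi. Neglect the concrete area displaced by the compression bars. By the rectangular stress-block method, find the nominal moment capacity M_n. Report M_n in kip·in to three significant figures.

M_n ≈ 7890 kip·in

Assume both steels yield.
a = (A_s − A'_s) f_y/(0.85 f'_c b) = (6.83 − 1.04) × 60/(0.85 × 4.5 × 14.1) = 6.441 in.
c = a/β₁ = 6.441/0.825 = 7.807 in; ε'_s = 0.003(c − d')/c = 0.0022 ≥ ε_y = 0.0021, so the compression steel yields.
M_n = (A_s − A'_s) f_y (d − a/2) + A'_s f_y (d − d') = 347.4 × (22.3 − 3.2205) + 62.4 × (22.3 − 2.1) = 6628.2 + 1260.5 = 7888.7 kip·in.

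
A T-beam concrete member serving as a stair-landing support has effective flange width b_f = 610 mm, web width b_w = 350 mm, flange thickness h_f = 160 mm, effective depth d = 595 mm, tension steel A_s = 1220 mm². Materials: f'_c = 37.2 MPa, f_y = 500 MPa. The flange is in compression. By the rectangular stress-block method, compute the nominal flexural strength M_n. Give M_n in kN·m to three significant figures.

Tension: T = A_s f_y = 1220 × 500 = 610000 N.
Try a within the flange: a = T/(0.85 f'_c b_f) = 610000/(0.85 × 37.2 × 610) = 31.63 mm.
Since a = 31.63 ≤ h_f = 160 mm, the stress block lies entirely in the flange; analyse as a rectangular beam of width b_f.
M_n = T(d − a/2) = 610000 × (595 − 15.815) = 353.30 × 10⁶ N·mm.
M_n = 353.30 kN·m.

M_n ≈ 353 kN·m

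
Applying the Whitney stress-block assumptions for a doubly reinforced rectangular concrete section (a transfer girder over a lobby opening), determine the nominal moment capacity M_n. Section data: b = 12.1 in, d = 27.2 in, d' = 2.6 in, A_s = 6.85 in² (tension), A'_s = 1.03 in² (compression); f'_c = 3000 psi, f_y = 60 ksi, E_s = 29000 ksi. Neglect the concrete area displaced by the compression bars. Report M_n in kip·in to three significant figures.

M_n ≈ 9040 kip·in

Assume both steels yield.
a = (A_s − A'_s) f_y/(0.85 f'_c b) = (6.85 − 1.03) × 60/(0.85 × 3 × 12.1) = 11.317 in.
c = a/β₁ = 11.317/0.85 = 13.314 in; ε'_s = 0.003(c − d')/c = 0.0024 ≥ ε_y = 0.0021, so the compression steel yields.
M_n = (A_s − A'_s) f_y (d − a/2) + A'_s f_y (d − d') = 349.2 × (27.2 − 5.6585) + 61.8 × (27.2 − 2.6) = 7522.3 + 1520.3 = 9042.6 kip·in.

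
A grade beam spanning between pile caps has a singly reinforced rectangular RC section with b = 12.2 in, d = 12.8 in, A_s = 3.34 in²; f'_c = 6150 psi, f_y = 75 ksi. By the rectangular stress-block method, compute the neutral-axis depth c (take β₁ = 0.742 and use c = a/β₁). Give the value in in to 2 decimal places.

c ≈ 5.29 in

T = A_s f_y = 3.34 × 75 = 250.5 kips.
a = T/(0.85 f'_c b) = 250.5/(0.85 × 6.15 × 12.2) = 3.9278 in.
With β₁ = 0.742, c = a/β₁ = 3.9278/0.742 = 5.29 in.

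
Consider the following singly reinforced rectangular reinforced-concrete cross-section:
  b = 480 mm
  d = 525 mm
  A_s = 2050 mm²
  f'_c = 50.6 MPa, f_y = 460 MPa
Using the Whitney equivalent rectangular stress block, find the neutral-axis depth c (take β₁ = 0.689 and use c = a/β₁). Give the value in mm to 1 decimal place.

T = A_s f_y = 2050 × 460 = 943000 N = 943 kN.
Setting C = 0.85 f'_c a b equal to T: a = 943000/(0.85 × 50.6 × 480) = 45.677 mm.
With β₁ = 0.689, c = a/β₁ = 45.677/0.689 = 66.3 mm.

c ≈ 66.3 mm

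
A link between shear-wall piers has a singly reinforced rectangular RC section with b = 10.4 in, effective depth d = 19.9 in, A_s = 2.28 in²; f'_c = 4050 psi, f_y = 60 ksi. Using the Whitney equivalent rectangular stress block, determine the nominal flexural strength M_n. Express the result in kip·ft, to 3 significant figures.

T = A_s f_y = 2.28 × 60 = 136.8 kips.
a = T/(0.85 f'_c b) = 136.8/(0.85 × 4.05 × 10.4) = 3.821 in.
M_n = T(d − a/2) = 136.8 × (19.9 − 1.9105) = 2461.0 kip·in = 2461.0/12 = 205.08 kip·ft.

M_n ≈ 205 kip·ft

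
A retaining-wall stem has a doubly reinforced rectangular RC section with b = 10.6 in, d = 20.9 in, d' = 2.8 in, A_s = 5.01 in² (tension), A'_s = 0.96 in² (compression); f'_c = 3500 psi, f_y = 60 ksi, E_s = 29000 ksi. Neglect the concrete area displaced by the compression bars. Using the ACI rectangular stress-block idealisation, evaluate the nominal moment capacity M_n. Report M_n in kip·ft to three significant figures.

M_n ≈ 432 kip·ft

Assume both steels yield.
a = (A_s − A'_s) f_y/(0.85 f'_c b) = (5.01 − 0.96) × 60/(0.85 × 3.5 × 10.6) = 7.706 in.
c = a/β₁ = 7.706/0.85 = 9.066 in; ε'_s = 0.003(c − d')/c = 0.0021 ≥ ε_y = 0.0021, so the compression steel yields.
M_n = (A_s − A'_s) f_y (d − a/2) + A'_s f_y (d − d') = 243 × (20.9 − 3.853) + 57.6 × (20.9 − 2.8) = 4142.4 + 1042.6 = 5185.0 kip·in = 5185.0/12 = 432.08 kip·ft.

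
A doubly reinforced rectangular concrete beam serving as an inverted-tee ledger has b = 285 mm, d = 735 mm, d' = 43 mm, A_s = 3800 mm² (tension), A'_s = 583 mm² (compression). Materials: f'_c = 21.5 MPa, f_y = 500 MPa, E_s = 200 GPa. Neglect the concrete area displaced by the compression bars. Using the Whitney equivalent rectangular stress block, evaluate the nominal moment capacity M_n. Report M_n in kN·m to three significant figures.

M_n ≈ 1140 kN·m

Assume both tension and compression steel yield.
Net tension couple steel: A_s − A'_s = 3217 mm².
a = (A_s − A'_s) f_y / (0.85 f'_c b) = 1608500/(0.85 × 21.5 × 285) = 308.83 mm.
c = a/β₁ = 308.83/0.85 = 363.33 mm; ε'_s = 0.003(c − d')/c = 0.0026 ≥ f_y/E_s = 0.0025, so compression steel does yield.
M_n = (A_s − A'_s) f_y (d − a/2) + A'_s f_y (d − d') = [1608500 × (735 − 154.415) + 291500 × (735 − 43)] × 10⁻⁶ = 933.87 + 201.72 = 1135.59 kN·m.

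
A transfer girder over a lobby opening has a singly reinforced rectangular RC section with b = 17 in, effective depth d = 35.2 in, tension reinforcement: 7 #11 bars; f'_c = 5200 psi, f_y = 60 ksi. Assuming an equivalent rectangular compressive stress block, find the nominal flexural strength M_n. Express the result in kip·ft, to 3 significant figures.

A_s = 7 × 1.56 = 10.92 in².
T = A_s f_y = 10.92 × 60 = 655.2 kips.
a = T/(0.85 f'_c b) = 655.2/(0.85 × 5.2 × 17) = 8.720 in.
M_n = T(d − a/2) = 655.2 × (35.2 − 4.36) = 20206.4 kip·in = 20206.4/12 = 1683.87 kip·ft.

M_n ≈ 1680 kip·ft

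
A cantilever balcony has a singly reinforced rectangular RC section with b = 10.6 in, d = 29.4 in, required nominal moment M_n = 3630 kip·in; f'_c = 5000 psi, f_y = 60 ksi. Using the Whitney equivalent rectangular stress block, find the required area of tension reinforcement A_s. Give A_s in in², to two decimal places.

A_s ≈ 2.16 in²

From M_n = 0.85 f'_c a b (d − a/2):
a = d − √(d² − 2M_n/(0.85 f'_c b)) = 29.4 − √(29.4² − 2 × 3630/(0.85 × 5 × 10.6)) = 2.882 in.
A_s = 0.85 f'_c a b / f_y = 0.85 × 5 × 2.882 × 10.6 / 60 = 2.164 in².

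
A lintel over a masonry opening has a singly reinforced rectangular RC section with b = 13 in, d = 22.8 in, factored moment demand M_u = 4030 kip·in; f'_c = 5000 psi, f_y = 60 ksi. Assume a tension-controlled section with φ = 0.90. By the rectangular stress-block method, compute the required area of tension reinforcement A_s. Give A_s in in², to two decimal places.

M_n = M_u/φ = 4030/0.90 = 4477.78 kip·in.
From M_n = 0.85 f'_c a b (d − a/2):
a = d − √(d² − 2M_n/(0.85 f'_c b)) = 22.8 − √(22.8² − 2 × 4477.78/(0.85 × 5 × 13)) = 3.886 in.
A_s = 0.85 f'_c a b / f_y = 0.85 × 5 × 3.886 × 13 / 60 = 3.578 in².

A_s ≈ 3.58 in²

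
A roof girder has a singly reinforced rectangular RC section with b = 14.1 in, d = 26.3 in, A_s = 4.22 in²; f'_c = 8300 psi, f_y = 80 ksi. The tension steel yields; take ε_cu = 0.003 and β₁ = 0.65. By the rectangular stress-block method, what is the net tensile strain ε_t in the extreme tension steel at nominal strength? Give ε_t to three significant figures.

ε_t ≈ 0.0121

a = A_s f_y/(0.85 f'_c b) = 3.394 in.
β₁ = 0.65, so c = a/β₁ = 3.394/0.65 = 5.222 in.
From the linear strain diagram with ε_cu = 0.003: ε_t = 0.003 (d − c)/c = 0.003 × (26.3 − 5.222)/5.222 = 0.0121.
Since ε_t ≥ 0.005, the section is tension-controlled.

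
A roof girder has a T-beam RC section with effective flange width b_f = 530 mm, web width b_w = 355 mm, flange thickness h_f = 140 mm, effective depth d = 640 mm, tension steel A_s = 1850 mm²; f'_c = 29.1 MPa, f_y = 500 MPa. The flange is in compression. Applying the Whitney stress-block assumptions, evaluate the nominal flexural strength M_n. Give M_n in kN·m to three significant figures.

M_n ≈ 559 kN·m

Tension: T = A_s f_y = 1850 × 500 = 925000 N.
Try a within the flange: a = T/(0.85 f'_c b_f) = 925000/(0.85 × 29.1 × 530) = 70.56 mm.
Since a = 70.56 ≤ h_f = 140 mm, the stress block lies entirely in the flange; analyse as a rectangular beam of width b_f.
M_n = T(d − a/2) = 925000 × (640 − 35.28) = 559.37 × 10⁶ N·mm.
M_n = 559.37 kN·m.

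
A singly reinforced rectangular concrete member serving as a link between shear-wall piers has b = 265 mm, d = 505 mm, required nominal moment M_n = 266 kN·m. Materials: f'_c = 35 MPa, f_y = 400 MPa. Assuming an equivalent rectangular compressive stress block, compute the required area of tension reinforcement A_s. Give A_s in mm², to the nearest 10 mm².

A_s ≈ 1420 mm²

With M_n = 0.85 f'_c a b (d − a/2), solve the quadratic for a:
a = d − √(d² − 2M_n/(0.85 f'_c b)) = 505 − √(505² − 2 × 266×10⁶/(0.85 × 35 × 265)) = 71.94 mm.
A_s = 0.85 f'_c a b / f_y = 0.85 × 35 × 71.94 × 265 / 400 = 1417.9 mm².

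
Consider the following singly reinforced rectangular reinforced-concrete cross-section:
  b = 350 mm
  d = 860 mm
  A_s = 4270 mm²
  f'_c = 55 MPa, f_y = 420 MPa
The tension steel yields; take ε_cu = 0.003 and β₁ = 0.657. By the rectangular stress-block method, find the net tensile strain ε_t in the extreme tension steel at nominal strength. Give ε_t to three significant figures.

ε_t ≈ 0.0125

a = A_s f_y/(0.85 f'_c b) = 109.60 mm.
β₁ = 0.657, so c = a/β₁ = 109.60/0.657 = 166.82 mm.
From the linear strain diagram with ε_cu = 0.003: ε_t = 0.003 (d − c)/c = 0.003 × (860 − 166.82)/166.82 = 0.0125.
Since ε_t ≥ 0.005, the section is tension-controlled.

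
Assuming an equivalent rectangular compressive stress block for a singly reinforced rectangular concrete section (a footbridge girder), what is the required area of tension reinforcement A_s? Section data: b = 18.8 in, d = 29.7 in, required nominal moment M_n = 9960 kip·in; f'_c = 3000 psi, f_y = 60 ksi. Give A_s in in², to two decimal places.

From M_n = 0.85 f'_c a b (d − a/2):
a = d − √(d² − 2M_n/(0.85 f'_c b)) = 29.7 − √(29.7² − 2 × 9960/(0.85 × 3 × 18.8)) = 8.100 in.
A_s = 0.85 f'_c a b / f_y = 0.85 × 3 × 8.100 × 18.8 / 60 = 6.472 in².

A_s ≈ 6.47 in²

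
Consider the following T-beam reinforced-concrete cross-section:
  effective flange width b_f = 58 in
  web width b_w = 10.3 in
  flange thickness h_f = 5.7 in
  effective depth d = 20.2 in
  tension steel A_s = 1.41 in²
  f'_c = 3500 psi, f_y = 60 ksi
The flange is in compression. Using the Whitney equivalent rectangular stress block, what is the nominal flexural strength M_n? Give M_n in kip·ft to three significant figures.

M_n ≈ 141 kip·ft

Tension: T = A_s f_y = 1.41 × 60 = 84.6 kips.
Try a within the flange: a = T/(0.85 f'_c b_f) = 84.6/(0.85 × 3.5 × 58) = 0.490 in.
Since a = 0.490 ≤ h_f = 5.7 in, the stress block lies entirely in the flange; analyse as a rectangular beam of width b_f.
M_n = T(d − a/2) = 84.6 × (20.2 − 0.245) = 1688.2 kip·in.
M_n = 1688.2/12 = 140.68 kip·ft.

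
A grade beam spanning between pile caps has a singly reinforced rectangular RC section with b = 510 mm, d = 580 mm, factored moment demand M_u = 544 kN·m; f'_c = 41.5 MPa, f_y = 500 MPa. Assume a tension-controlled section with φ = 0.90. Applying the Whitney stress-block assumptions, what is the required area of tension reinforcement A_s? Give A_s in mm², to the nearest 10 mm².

M_n = M_u/φ = 544/0.90 = 604.444 kN·m.
With M_n = 0.85 f'_c a b (d − a/2), solve the quadratic for a:
a = d − √(d² − 2M_n/(0.85 f'_c b)) = 580 − √(580² − 2 × 604.444×10⁶/(0.85 × 41.5 × 510)) = 61.15 mm.
A_s = 0.85 f'_c a b / f_y = 0.85 × 41.5 × 61.15 × 510 / 500 = 2200.2 mm².

A_s ≈ 2200 mm²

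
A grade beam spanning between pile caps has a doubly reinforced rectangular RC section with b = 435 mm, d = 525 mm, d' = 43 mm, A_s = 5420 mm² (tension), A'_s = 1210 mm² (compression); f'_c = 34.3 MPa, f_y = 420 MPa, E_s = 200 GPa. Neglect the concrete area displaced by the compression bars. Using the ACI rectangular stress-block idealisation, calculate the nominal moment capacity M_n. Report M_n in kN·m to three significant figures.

M_n ≈ 1050 kN·m

Assume both tension and compression steel yield.
Net tension couple steel: A_s − A'_s = 4210 mm².
a = (A_s − A'_s) f_y / (0.85 f'_c b) = 1768200/(0.85 × 34.3 × 435) = 139.42 mm.
c = a/β₁ = 139.42/0.805 = 173.19 mm; ε'_s = 0.003(c − d')/c = 0.0023 ≥ f_y/E_s = 0.0021, so compression steel does yield.
M_n = (A_s − A'_s) f_y (d − a/2) + A'_s f_y (d − d') = [1768200 × (525 − 69.71) + 508200 × (525 − 43)] × 10⁻⁶ = 805.04 + 244.95 = 1049.99 kN·m.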